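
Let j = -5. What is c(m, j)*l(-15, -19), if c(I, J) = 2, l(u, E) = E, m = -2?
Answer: -38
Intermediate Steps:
c(m, j)*l(-15, -19) = 2*(-19) = -38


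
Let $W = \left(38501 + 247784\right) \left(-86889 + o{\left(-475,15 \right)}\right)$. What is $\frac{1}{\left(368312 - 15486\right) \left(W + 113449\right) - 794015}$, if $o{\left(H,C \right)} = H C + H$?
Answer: $- \frac{1}{9544179664576631} \approx -1.0478 \cdot 10^{-16}$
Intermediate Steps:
$o{\left(H,C \right)} = H + C H$ ($o{\left(H,C \right)} = C H + H = H + C H$)
$W = -27050783365$ ($W = \left(38501 + 247784\right) \left(-86889 - 475 \left(1 + 15\right)\right) = 286285 \left(-86889 - 7600\right) = 286285 \left(-94489\right) = -27050783365$)
$\frac{1}{\left(368312 - 15486\right) \left(W + 113449\right) - 794015} = \frac{1}{\left(368312 - 15486\right) \left(-27050783365 + 113449\right) - 794015} = \frac{1}{352826 \left(-27050669916\right) - 794015} = \frac{1}{-9544179663782616 - 794015} = \frac{1}{-9544179664576631} = - \frac{1}{9544179664576631}$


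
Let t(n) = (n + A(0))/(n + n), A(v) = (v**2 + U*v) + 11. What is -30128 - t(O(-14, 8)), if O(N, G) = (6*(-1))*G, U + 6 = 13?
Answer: -2892325/96 ≈ -30128.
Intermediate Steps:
U = 7 (U = -6 + 13 = 7)
O(N, G) = -6*G
A(v) = 11 + v**2 + 7*v (A(v) = (v**2 + 7*v) + 11 = 11 + v**2 + 7*v)
t(n) = (11 + n)/(2*n) (t(n) = (n + (11 + 0**2 + 7*0))/(n + n) = (n + (11 + 0 + 0))/((2*n)) = (n + 11)*(1/(2*n)) = (11 + n)*(1/(2*n)) = (11 + n)/(2*n))
-30128 - t(O(-14, 8)) = -30128 - (11 - 6*8)/(2*((-6*8))) = -30128 - (11 - 48)/(2*(-48)) = -30128 - (-1)*(-37)/(2*48) = -30128 - 1*37/96 = -30128 - 37/96 = -2892325/96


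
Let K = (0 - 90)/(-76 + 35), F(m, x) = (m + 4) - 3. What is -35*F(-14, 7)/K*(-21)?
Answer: -26117/6 ≈ -4352.8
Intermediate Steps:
F(m, x) = 1 + m (F(m, x) = (4 + m) - 3 = 1 + m)
K = 90/41 (K = -90/(-41) = -90*(-1/41) = 90/41 ≈ 2.1951)
-35*F(-14, 7)/K*(-21) = -35*(1 - 14)/90/41*(-21) = -(-455)*41/90*(-21) = -35*(-533/90)*(-21) = (3731/18)*(-21) = -26117/6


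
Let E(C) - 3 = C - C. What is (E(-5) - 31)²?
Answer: 784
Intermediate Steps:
E(C) = 3 (E(C) = 3 + (C - C) = 3 + 0 = 3)
(E(-5) - 31)² = (3 - 31)² = (-28)² = 784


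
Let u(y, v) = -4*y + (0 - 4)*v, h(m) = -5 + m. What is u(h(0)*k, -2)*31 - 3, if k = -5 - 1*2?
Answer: -4095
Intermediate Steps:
k = -7 (k = -5 - 2 = -7)
u(y, v) = -4*v - 4*y (u(y, v) = -4*y - 4*v = -4*v - 4*y)
u(h(0)*k, -2)*31 - 3 = (-4*(-2) - 4*(-5 + 0)*(-7))*31 - 3 = (8 - (-20)*(-7))*31 - 3 = (8 - 4*35)*31 - 3 = (8 - 140)*31 - 3 = -132*31 - 3 = -4092 - 3 = -4095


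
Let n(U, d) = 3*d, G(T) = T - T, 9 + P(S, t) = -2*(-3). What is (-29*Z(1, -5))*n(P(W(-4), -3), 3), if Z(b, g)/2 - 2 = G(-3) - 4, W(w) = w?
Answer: 1044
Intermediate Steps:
P(S, t) = -3 (P(S, t) = -9 - 2*(-3) = -9 + 6 = -3)
G(T) = 0
Z(b, g) = -4 (Z(b, g) = 4 + 2*(0 - 4) = 4 + 2*(-4) = 4 - 8 = -4)
(-29*Z(1, -5))*n(P(W(-4), -3), 3) = (-29*(-4))*(3*3) = 116*9 = 1044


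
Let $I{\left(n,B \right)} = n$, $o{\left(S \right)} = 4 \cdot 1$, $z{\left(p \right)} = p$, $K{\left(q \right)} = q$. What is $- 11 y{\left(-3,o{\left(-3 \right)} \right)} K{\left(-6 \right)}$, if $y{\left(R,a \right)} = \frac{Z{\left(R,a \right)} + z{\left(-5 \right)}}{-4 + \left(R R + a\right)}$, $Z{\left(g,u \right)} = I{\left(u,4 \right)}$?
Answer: $- \frac{22}{3} \approx -7.3333$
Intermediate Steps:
$o{\left(S \right)} = 4$
$Z{\left(g,u \right)} = u$
$y{\left(R,a \right)} = \frac{-5 + a}{-4 + a + R^{2}}$ ($y{\left(R,a \right)} = \frac{a - 5}{-4 + \left(R R + a\right)} = \frac{-5 + a}{-4 + \left(R^{2} + a\right)} = \frac{-5 + a}{-4 + \left(a + R^{2}\right)} = \frac{-5 + a}{-4 + a + R^{2}}$)
$- 11 y{\left(-3,o{\left(-3 \right)} \right)} K{\left(-6 \right)} = - 11 \frac{-5 + 4}{-4 + 4 + \left(-3\right)^{2}} \left(-6\right) = - 11 \frac{1}{-4 + 4 + 9} \left(-1\right) \left(-6\right) = - 11 \cdot \frac{1}{9} \left(-1\right) \left(-6\right) = \left(-11\right) \left(- \frac{1}{9}\right) \left(-6\right) = \frac{11}{9} \left(-6\right) = - \frac{22}{3}$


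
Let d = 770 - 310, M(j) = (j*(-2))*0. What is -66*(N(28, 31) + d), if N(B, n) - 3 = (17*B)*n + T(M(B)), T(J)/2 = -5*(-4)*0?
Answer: -1004454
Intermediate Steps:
M(j) = 0 (M(j) = -2*j*0 = 0)
T(J) = 0 (T(J) = 2*(-5*(-4)*0) = 2*(20*0) = 2*0 = 0)
N(B, n) = 3 + 17*B*n (N(B, n) = 3 + ((17*B)*n + 0) = 3 + (17*B*n + 0) = 3 + 17*B*n)
d = 460
-66*(N(28, 31) + d) = -66*((3 + 17*28*31) + 460) = -66*((3 + 14756) + 460) = -66*(14759 + 460) = -66*15219 = -1004454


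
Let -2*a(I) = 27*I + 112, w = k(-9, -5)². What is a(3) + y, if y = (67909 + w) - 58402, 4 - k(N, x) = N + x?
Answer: 19469/2 ≈ 9734.5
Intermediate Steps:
k(N, x) = 4 - N - x (k(N, x) = 4 - (N + x) = 4 + (-N - x) = 4 - N - x)
w = 324 (w = (4 - 1*(-9) - 1*(-5))² = (4 + 9 + 5)² = 18² = 324)
a(I) = -56 - 27*I/2 (a(I) = -(27*I + 112)/2 = -(112 + 27*I)/2 = -56 - 27*I/2)
y = 9831 (y = (67909 + 324) - 58402 = 68233 - 58402 = 9831)
a(3) + y = (-56 - 27/2*3) + 9831 = (-56 - 81/2) + 9831 = -193/2 + 9831 = 19469/2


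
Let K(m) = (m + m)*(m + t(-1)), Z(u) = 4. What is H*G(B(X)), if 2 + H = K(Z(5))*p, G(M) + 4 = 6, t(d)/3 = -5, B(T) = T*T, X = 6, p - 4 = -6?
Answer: 348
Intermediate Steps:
p = -2 (p = 4 - 6 = -2)
B(T) = T²
t(d) = -15 (t(d) = 3*(-5) = -15)
K(m) = 2*m*(-15 + m) (K(m) = (m + m)*(m - 15) = (2*m)*(-15 + m) = 2*m*(-15 + m))
G(M) = 2 (G(M) = -4 + 6 = 2)
H = 174 (H = -2 + (2*4*(-15 + 4))*(-2) = -2 + (2*4*(-11))*(-2) = -2 - 88*(-2) = -2 + 176 = 174)
H*G(B(X)) = 174*2 = 348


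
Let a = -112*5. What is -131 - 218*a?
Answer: 121949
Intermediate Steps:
a = -560
-131 - 218*a = -131 - 218*(-560) = -131 + 122080 = 121949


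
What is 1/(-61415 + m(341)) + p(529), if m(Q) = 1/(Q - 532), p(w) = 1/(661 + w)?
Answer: 2875744/3489754135 ≈ 0.00082405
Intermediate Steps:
m(Q) = 1/(-532 + Q)
1/(-61415 + m(341)) + p(529) = 1/(-61415 + 1/(-532 + 341)) + 1/(661 + 529) = 1/(-61415 + 1/(-191)) + 1/1190 = 1/(-61415 - 1/191) + 1/1190 = 1/(-11730266/191) + 1/1190 = -191/11730266 + 1/1190 = 2875744/3489754135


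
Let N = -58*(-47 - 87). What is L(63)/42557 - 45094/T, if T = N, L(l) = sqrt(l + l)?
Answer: -22547/3886 + 3*sqrt(14)/42557 ≈ -5.8018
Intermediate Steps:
L(l) = sqrt(2)*sqrt(l) (L(l) = sqrt(2*l) = sqrt(2)*sqrt(l))
N = 7772 (N = -58*(-134) = 7772)
T = 7772
L(63)/42557 - 45094/T = (sqrt(2)*sqrt(63))/42557 - 45094/7772 = (sqrt(2)*(3*sqrt(7)))*(1/42557) - 45094*1/7772 = (3*sqrt(14))*(1/42557) - 22547/3886 = 3*sqrt(14)/42557 - 22547/3886 = -22547/3886 + 3*sqrt(14)/42557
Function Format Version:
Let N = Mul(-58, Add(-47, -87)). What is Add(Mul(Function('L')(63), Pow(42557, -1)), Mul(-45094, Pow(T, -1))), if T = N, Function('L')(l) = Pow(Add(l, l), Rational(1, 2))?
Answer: Add(Rational(-22547, 3886), Mul(Rational(3, 42557), Pow(14, Rational(1, 2)))) ≈ -5.8018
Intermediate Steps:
Function('L')(l) = Mul(Pow(2, Rational(1, 2)), Pow(l, Rational(1, 2))) (Function('L')(l) = Pow(Mul(2, l), Rational(1, 2)) = Mul(Pow(2, Rational(1, 2)), Pow(l, Rational(1, 2))))
N = 7772 (N = Mul(-58, -134) = 7772)
T = 7772
Add(Mul(Function('L')(63), Pow(42557, -1)), Mul(-45094, Pow(T, -1))) = Add(Mul(Mul(Pow(2, Rational(1, 2)), Pow(63, Rational(1, 2))), Pow(42557, -1)), Mul(-45094, Pow(7772, -1))) = Add(Mul(Mul(Pow(2, Rational(1, 2)), Mul(3, Pow(7, Rational(1, 2)))), Rational(1, 42557)), Mul(-45094, Rational(1, 7772))) = Add(Mul(Mul(3, Pow(14, Rational(1, 2))), Rational(1, 42557)), Rational(-22547, 3886)) = Add(Mul(Rational(3, 42557), Pow(14, Rational(1, 2))), Rational(-22547, 3886)) = Add(Rational(-22547, 3886), Mul(Rational(3, 42557), Pow(14, Rational(1, 2))))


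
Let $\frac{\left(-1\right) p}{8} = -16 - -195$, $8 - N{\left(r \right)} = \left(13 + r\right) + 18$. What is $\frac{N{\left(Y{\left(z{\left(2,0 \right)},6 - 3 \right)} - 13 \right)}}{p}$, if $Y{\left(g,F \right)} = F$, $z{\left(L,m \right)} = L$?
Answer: $\frac{13}{1432} \approx 0.0090782$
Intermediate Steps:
$N{\left(r \right)} = -23 - r$ ($N{\left(r \right)} = 8 - \left(\left(13 + r\right) + 18\right) = 8 - \left(31 + r\right) = -23 - r$)
$p = -1432$ ($p = - 8 \left(-16 - -195\right) = - 8 \left(-16 + 195\right) = \left(-8\right) 179 = -1432$)
$\frac{N{\left(Y{\left(z{\left(2,0 \right)},6 - 3 \right)} - 13 \right)}}{p} = \frac{-23 - \left(\left(6 - 3\right) - 13\right)}{-1432} = \left(-23 - \left(3 - 13\right)\right) \left(- \frac{1}{1432}\right) = \left(-23 - -10\right) \left(- \frac{1}{1432}\right) = \left(-23 + 10\right) \left(- \frac{1}{1432}\right) = \left(-13\right) \left(- \frac{1}{1432}\right) = \frac{13}{1432}$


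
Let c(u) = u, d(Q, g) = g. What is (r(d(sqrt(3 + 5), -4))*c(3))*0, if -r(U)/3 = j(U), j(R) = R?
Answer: 0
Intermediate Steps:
r(U) = -3*U
(r(d(sqrt(3 + 5), -4))*c(3))*0 = (-3*(-4)*3)*0 = (12*3)*0 = 36*0 = 0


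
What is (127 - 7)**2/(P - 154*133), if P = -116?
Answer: -2400/3433 ≈ -0.69910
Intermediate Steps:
(127 - 7)**2/(P - 154*133) = (127 - 7)**2/(-116 - 154*133) = 120**2/(-116 - 20482) = 14400/(-20598) = 14400*(-1/20598) = -2400/3433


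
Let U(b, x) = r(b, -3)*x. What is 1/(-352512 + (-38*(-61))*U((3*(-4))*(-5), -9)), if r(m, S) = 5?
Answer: -1/456822 ≈ -2.1890e-6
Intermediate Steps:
U(b, x) = 5*x
1/(-352512 + (-38*(-61))*U((3*(-4))*(-5), -9)) = 1/(-352512 + (-38*(-61))*(5*(-9))) = 1/(-352512 + 2318*(-45)) = 1/(-352512 - 104310) = 1/(-456822) = -1/456822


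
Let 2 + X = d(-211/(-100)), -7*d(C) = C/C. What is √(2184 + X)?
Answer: 3*√11879/7 ≈ 46.710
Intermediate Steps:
d(C) = -⅐ (d(C) = -C/(7*C) = -⅐*1 = -⅐)
X = -15/7 (X = -2 - ⅐ = -15/7 ≈ -2.1429)
√(2184 + X) = √(2184 - 15/7) = √(15273/7) = 3*√11879/7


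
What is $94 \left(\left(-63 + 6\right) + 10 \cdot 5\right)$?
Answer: $-658$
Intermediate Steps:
$94 \left(\left(-63 + 6\right) + 10 \cdot 5\right) = 94 \left(-57 + 50\right) = 94 \left(-7\right) = -658$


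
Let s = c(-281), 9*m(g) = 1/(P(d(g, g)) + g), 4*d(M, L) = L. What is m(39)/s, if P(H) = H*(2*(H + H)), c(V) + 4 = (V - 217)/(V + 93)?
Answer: -376/1916811 ≈ -0.00019616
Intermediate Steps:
d(M, L) = L/4
c(V) = -4 + (-217 + V)/(93 + V) (c(V) = -4 + (V - 217)/(V + 93) = -4 + (-217 + V)/(93 + V))
P(H) = 4*H**2 (P(H) = H*(2*(2*H)) = H*(4*H) = 4*H**2)
m(g) = 1/(9*(g + g**2/4)) (m(g) = 1/(9*(4*(g/4)**2 + g)) = 1/(9*(4*(g**2/16) + g)) = 1/(9*(g**2/4 + g)) = 1/(9*(g + g**2/4)))
s = -127/94 (s = (-589 - 3*(-281))/(93 - 281) = (-589 + 843)/(-188) = -1/188*254 = -127/94 ≈ -1.3511)
m(39)/s = ((4/9)/(39*(4 + 39)))/(-127/94) = ((4/9)*(1/39)/43)*(-94/127) = ((4/9)*(1/39)*(1/43))*(-94/127) = (4/15093)*(-94/127) = -376/1916811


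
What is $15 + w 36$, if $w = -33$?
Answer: $-1173$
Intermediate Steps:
$15 + w 36 = 15 - 1188 = -1173$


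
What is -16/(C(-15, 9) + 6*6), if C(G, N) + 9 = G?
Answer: -4/3 ≈ -1.3333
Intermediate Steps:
C(G, N) = -9 + G
-16/(C(-15, 9) + 6*6) = -16/((-9 - 15) + 6*6) = -16/(-24 + 36) = -16/12 = (1/12)*(-16) = -4/3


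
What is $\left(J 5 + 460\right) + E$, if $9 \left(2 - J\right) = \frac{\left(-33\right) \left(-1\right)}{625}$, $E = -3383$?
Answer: $- \frac{1092386}{375} \approx -2913.0$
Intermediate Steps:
$J = \frac{3739}{1875}$ ($J = 2 - \frac{\left(-33\right) \left(-1\right) \frac{1}{625}}{9} = 2 - \frac{33 \cdot \frac{1}{625}}{9} = 2 - \frac{11}{1875} = \frac{3739}{1875} \approx 1.9941$)
$\left(J 5 + 460\right) + E = \left(\frac{3739}{1875} \cdot 5 + 460\right) - 3383 = \left(\frac{3739}{375} + 460\right) - 3383 = \frac{176239}{375} - 3383 = - \frac{1092386}{375}$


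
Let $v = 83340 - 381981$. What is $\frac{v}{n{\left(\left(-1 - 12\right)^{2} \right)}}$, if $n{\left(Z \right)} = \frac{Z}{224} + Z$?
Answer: $- \frac{22298528}{12675} \approx -1759.3$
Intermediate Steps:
$n{\left(Z \right)} = \frac{225 Z}{224}$ ($n{\left(Z \right)} = Z \frac{1}{224} + Z = \frac{Z}{224} + Z = \frac{225 Z}{224}$)
$v = -298641$
$\frac{v}{n{\left(\left(-1 - 12\right)^{2} \right)}} = - \frac{298641}{\frac{225}{224} \left(-1 - 12\right)^{2}} = - \frac{298641}{\frac{225}{224} \left(-13\right)^{2}} = - \frac{298641}{\frac{225}{224} \cdot 169} = - \frac{298641}{\frac{38025}{224}} = \left(-298641\right) \frac{224}{38025} = - \frac{22298528}{12675}$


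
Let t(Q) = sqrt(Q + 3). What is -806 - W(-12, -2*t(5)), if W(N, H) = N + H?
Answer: -794 + 4*sqrt(2) ≈ -788.34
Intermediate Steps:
t(Q) = sqrt(3 + Q)
W(N, H) = H + N
-806 - W(-12, -2*t(5)) = -806 - (-2*sqrt(3 + 5) - 12) = -806 - (-4*sqrt(2) - 12) = -806 - (-12 - 4*sqrt(2)) = -806 + (12 + 4*sqrt(2)) = -794 + 4*sqrt(2)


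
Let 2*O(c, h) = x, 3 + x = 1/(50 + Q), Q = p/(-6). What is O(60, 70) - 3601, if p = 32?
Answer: -965467/268 ≈ -3602.5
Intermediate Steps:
Q = -16/3 (Q = 32/(-6) = 32*(-1/6) = -16/3 ≈ -5.3333)
x = -399/134 (x = -3 + 1/(50 - 16/3) = -3 + 1/(134/3) = -3 + 3/134 = -399/134 ≈ -2.9776)
O(c, h) = -399/268 (O(c, h) = (1/2)*(-399/134) = -399/268)
O(60, 70) - 3601 = -399/268 - 3601 = -965467/268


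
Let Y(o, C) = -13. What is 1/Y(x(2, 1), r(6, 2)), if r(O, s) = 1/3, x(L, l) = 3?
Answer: -1/13 ≈ -0.076923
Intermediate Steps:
r(O, s) = ⅓
1/Y(x(2, 1), r(6, 2)) = 1/(-13) = -1/13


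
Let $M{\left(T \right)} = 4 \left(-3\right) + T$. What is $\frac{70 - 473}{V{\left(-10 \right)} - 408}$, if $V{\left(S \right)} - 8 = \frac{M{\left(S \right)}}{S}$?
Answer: $\frac{155}{153} \approx 1.0131$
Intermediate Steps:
$M{\left(T \right)} = -12 + T$
$V{\left(S \right)} = 8 + \frac{-12 + S}{S}$
$\frac{70 - 473}{V{\left(-10 \right)} - 408} = \frac{70 - 473}{\left(9 - \frac{12}{-10}\right) - 408} = - \frac{403}{\left(9 - - \frac{6}{5}\right) - 408} = - \frac{403}{\left(9 + \frac{6}{5}\right) - 408} = - \frac{403}{\frac{51}{5} - 408} = - \frac{403}{- \frac{1989}{5}} = \left(-403\right) \left(- \frac{5}{1989}\right) = \frac{155}{153}$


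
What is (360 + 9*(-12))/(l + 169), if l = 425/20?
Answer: 1008/761 ≈ 1.3246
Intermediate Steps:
l = 85/4 (l = 425*(1/20) = 85/4 ≈ 21.250)
(360 + 9*(-12))/(l + 169) = (360 + 9*(-12))/(85/4 + 169) = (360 - 108)/(761/4) = 252*(4/761) = 1008/761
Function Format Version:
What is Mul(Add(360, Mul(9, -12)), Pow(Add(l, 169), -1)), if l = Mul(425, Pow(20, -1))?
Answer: Rational(1008, 761) ≈ 1.3246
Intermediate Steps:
l = Rational(85, 4) (l = Mul(425, Rational(1, 20)) = Rational(85, 4) ≈ 21.250)
Mul(Add(360, Mul(9, -12)), Pow(Add(l, 169), -1)) = Mul(Add(360, Mul(9, -12)), Pow(Add(Rational(85, 4), 169), -1)) = Mul(Add(360, -108), Pow(Rational(761, 4), -1)) = Mul(252, Rational(4, 761)) = Rational(1008, 761)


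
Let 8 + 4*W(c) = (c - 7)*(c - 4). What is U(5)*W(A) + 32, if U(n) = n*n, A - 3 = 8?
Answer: 157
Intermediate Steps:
A = 11 (A = 3 + 8 = 11)
W(c) = -2 + (-7 + c)*(-4 + c)/4 (W(c) = -2 + ((c - 7)*(c - 4))/4 = -2 + ((-7 + c)*(-4 + c))/4 = -2 + (-7 + c)*(-4 + c)/4)
U(n) = n²
U(5)*W(A) + 32 = 5²*(5 - 11/4*11 + (¼)*11²) + 32 = 25*(5 - 121/4 + (¼)*121) + 32 = 25*(5 - 121/4 + 121/4) + 32 = 25*5 + 32 = 125 + 32 = 157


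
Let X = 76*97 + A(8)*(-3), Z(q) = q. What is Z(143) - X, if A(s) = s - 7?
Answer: -7226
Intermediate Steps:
A(s) = -7 + s
X = 7369 (X = 76*97 + (-7 + 8)*(-3) = 7372 + 1*(-3) = 7372 - 3 = 7369)
Z(143) - X = 143 - 1*7369 = 143 - 7369 = -7226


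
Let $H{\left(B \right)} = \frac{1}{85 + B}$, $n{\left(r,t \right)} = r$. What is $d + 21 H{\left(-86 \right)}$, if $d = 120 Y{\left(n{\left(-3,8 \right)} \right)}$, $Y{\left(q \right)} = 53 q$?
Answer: $-19101$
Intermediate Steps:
$d = -19080$ ($d = 120 \cdot 53 \left(-3\right) = 120 \left(-159\right) = -19080$)
$d + 21 H{\left(-86 \right)} = -19080 + \frac{21}{85 - 86} = -19080 + \frac{21}{-1} = -19080 + 21 \left(-1\right) = -19080 - 21 = -19101$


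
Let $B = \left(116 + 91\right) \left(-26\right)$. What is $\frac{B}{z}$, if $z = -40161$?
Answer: $\frac{1794}{13387} \approx 0.13401$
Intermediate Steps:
$B = -5382$ ($B = 207 \left(-26\right) = -5382$)
$\frac{B}{z} = - \frac{5382}{-40161} = \left(-5382\right) \left(- \frac{1}{40161}\right) = \frac{1794}{13387}$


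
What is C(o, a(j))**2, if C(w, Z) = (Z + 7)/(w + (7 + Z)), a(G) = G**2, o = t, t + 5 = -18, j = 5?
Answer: 1024/81 ≈ 12.642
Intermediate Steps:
t = -23 (t = -5 - 18 = -23)
o = -23
C(w, Z) = (7 + Z)/(7 + Z + w)
C(o, a(j))**2 = ((7 + 5**2)/(7 + 5**2 - 23))**2 = ((7 + 25)/(7 + 25 - 23))**2 = (32/9)**2 = 1024/81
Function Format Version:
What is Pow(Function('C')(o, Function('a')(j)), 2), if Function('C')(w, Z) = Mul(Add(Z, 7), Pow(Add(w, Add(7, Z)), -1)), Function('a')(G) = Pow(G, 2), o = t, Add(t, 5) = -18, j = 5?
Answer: Rational(1024, 81) ≈ 12.642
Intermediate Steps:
t = -23 (t = Add(-5, -18) = -23)
o = -23
Function('C')(w, Z) = Mul(Pow(Add(7, Z, w), -1), Add(7, Z)) (Function('C')(w, Z) = Mul(Add(7, Z), Pow(Add(7, Z, w), -1)) = Mul(Pow(Add(7, Z, w), -1), Add(7, Z)))
Pow(Function('C')(o, Function('a')(j)), 2) = Pow(Mul(Pow(Add(7, Pow(5, 2), -23), -1), Add(7, Pow(5, 2))), 2) = Pow(Mul(Pow(Add(7, 25, -23), -1), Add(7, 25)), 2) = Pow(Mul(Pow(9, -1), 32), 2) = Pow(Mul(Rational(1, 9), 32), 2) = Pow(Rational(32, 9), 2) = Rational(1024, 81)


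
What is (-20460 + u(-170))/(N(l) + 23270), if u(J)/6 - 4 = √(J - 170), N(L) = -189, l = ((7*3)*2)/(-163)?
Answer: -20436/23081 + 12*I*√85/23081 ≈ -0.8854 + 0.0047933*I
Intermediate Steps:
l = -42/163 (l = (21*2)*(-1/163) = 42*(-1/163) = -42/163 ≈ -0.25767)
u(J) = 24 + 6*√(-170 + J) (u(J) = 24 + 6*√(J - 170) = 24 + 6*√(-170 + J))
(-20460 + u(-170))/(N(l) + 23270) = (-20460 + (24 + 6*√(-170 - 170)))/(-189 + 23270) = (-20460 + (24 + 6*√(-340)))/23081 = (-20460 + (24 + 6*(2*I*√85)))*(1/23081) = (-20460 + (24 + 12*I*√85))*(1/23081) = (-20436 + 12*I*√85)*(1/23081) = -20436/23081 + 12*I*√85/23081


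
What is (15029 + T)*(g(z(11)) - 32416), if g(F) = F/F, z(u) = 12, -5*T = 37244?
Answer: -245712183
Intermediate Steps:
T = -37244/5 (T = -⅕*37244 = -37244/5 ≈ -7448.8)
g(F) = 1
(15029 + T)*(g(z(11)) - 32416) = (15029 - 37244/5)*(1 - 32416) = (37901/5)*(-32415) = -245712183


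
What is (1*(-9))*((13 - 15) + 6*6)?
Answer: -306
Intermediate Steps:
(1*(-9))*((13 - 15) + 6*6) = -9*(-2 + 36) = -9*34 = -306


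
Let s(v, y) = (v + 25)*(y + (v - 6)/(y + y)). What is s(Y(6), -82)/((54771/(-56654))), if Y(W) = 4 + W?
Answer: 2222819690/748537 ≈ 2969.6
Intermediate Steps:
s(v, y) = (25 + v)*(y + (-6 + v)/(2*y)) (s(v, y) = (25 + v)*(y + (-6 + v)/((2*y))) = (25 + v)*(y + (-6 + v)*(1/(2*y))) = (25 + v)*(y + (-6 + v)/(2*y)))
s(Y(6), -82)/((54771/(-56654))) = ((½)*(-150 + (4 + 6)² + 19*(4 + 6) + 2*(-82)²*(25 + (4 + 6)))/(-82))/((54771/(-56654))) = ((½)*(-1/82)*(-150 + 10² + 19*10 + 2*6724*(25 + 10)))/((54771*(-1/56654))) = ((½)*(-1/82)*(-150 + 100 + 190 + 2*6724*35))/(-54771/56654) = ((½)*(-1/82)*(-150 + 100 + 190 + 470680))*(-56654/54771) = ((½)*(-1/82)*470820)*(-56654/54771) = -117705/41*(-56654/54771) = 2222819690/748537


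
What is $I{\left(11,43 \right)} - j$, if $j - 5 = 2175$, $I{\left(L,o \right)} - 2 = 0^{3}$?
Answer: $-2178$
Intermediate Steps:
$I{\left(L,o \right)} = 2$ ($I{\left(L,o \right)} = 2 + 0^{3} = 2 + 0 = 2$)
$j = 2180$ ($j = 5 + 2175 = 2180$)
$I{\left(11,43 \right)} - j = 2 - 2180 = -2178$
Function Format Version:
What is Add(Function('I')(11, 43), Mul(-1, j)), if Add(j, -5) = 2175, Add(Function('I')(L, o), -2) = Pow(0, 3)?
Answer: -2178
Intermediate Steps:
Function('I')(L, o) = 2 (Function('I')(L, o) = Add(2, Pow(0, 3)) = Add(2, 0) = 2)
j = 2180 (j = Add(5, 2175) = 2180)
Add(Function('I')(11, 43), Mul(-1, j)) = Add(2, Mul(-1, 2180)) = Add(2, -2180) = -2178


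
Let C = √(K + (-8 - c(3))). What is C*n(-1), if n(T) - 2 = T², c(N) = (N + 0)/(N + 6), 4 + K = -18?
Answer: I*√273 ≈ 16.523*I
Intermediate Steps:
K = -22 (K = -4 - 18 = -22)
c(N) = N/(6 + N)
C = I*√273/3 (C = √(-22 + (-8 - 3/(6 + 3))) = √(-22 + (-8 - 3/9)) = √(-22 + (-8 - 1*⅓)) = √(-22 + (-8 - ⅓)) = √(-22 - 25/3) = √(-91/3) = I*√273/3 ≈ 5.5076*I)
n(T) = 2 + T²
C*n(-1) = (I*√273/3)*(2 + (-1)²) = (I*√273/3)*(2 + 1) = (I*√273/3)*3 = I*√273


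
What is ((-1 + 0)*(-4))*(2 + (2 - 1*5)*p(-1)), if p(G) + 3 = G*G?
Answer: 32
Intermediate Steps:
p(G) = -3 + G**2 (p(G) = -3 + G*G = -3 + G**2)
((-1 + 0)*(-4))*(2 + (2 - 1*5)*p(-1)) = ((-1 + 0)*(-4))*(2 + (2 - 1*5)*(-3 + (-1)**2)) = (-1*(-4))*(2 + (2 - 5)*(-3 + 1)) = 4*(2 - 3*(-2)) = 4*(2 + 6) = 4*8 = 32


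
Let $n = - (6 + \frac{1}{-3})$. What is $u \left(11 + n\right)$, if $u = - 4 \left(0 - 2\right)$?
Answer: $\frac{128}{3} \approx 42.667$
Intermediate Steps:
$n = - \frac{17}{3}$ ($n = - (6 - \frac{1}{3}) = \left(-1\right) \frac{17}{3} = - \frac{17}{3} \approx -5.6667$)
$u = 8$ ($u = \left(-4\right) \left(-2\right) = 8$)
$u \left(11 + n\right) = 8 \left(11 - \frac{17}{3}\right) = 8 \cdot \frac{16}{3} = \frac{128}{3}$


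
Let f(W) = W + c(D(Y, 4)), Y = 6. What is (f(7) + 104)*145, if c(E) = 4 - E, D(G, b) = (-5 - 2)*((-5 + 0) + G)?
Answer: 17690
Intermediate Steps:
D(G, b) = 35 - 7*G (D(G, b) = -7*(-5 + G) = 35 - 7*G)
f(W) = 11 + W (f(W) = W + (4 - (35 - 7*6)) = W + (4 - (35 - 42)) = W + (4 - 1*(-7)) = W + (4 + 7) = W + 11 = 11 + W)
(f(7) + 104)*145 = ((11 + 7) + 104)*145 = (18 + 104)*145 = 122*145 = 17690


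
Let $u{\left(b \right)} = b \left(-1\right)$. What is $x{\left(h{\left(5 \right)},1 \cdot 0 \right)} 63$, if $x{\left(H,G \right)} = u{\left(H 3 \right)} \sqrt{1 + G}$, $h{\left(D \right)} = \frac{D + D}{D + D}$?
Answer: $-189$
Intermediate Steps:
$h{\left(D \right)} = 1$ ($h{\left(D \right)} = \frac{2 D}{2 D} = 2 D \frac{1}{2 D} = 1$)
$u{\left(b \right)} = - b$
$x{\left(H,G \right)} = - 3 H \sqrt{1 + G}$ ($x{\left(H,G \right)} = - H 3 \sqrt{1 + G} = - 3 H \sqrt{1 + G}$)
$x{\left(h{\left(5 \right)},1 \cdot 0 \right)} 63 = \left(-3\right) 1 \sqrt{1 + 1 \cdot 0} \cdot 63 = \left(-3\right) 1 \sqrt{1 + 0} \cdot 63 = \left(-3\right) 1 \sqrt{1} \cdot 63 = \left(-3\right) 1 \cdot 1 \cdot 63 = \left(-3\right) 63 = -189$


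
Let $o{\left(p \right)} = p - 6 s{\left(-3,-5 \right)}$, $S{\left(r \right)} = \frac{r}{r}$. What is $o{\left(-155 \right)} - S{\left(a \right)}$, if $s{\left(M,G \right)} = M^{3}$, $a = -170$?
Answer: $6$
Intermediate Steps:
$S{\left(r \right)} = 1$
$o{\left(p \right)} = 162 + p$ ($o{\left(p \right)} = p - 6 \left(-3\right)^{3} = p - -162 = p + 162 = 162 + p$)
$o{\left(-155 \right)} - S{\left(a \right)} = \left(162 - 155\right) - 1 = 7 - 1 = 6$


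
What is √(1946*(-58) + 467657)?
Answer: 3*√39421 ≈ 595.64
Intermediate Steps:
√(1946*(-58) + 467657) = √(-112868 + 467657) = √354789 = 3*√39421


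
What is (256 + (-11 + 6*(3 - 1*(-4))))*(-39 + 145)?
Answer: 30422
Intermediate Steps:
(256 + (-11 + 6*(3 - 1*(-4))))*(-39 + 145) = (256 + (-11 + 6*(3 + 4)))*106 = (256 + (-11 + 6*7))*106 = (256 + (-11 + 42))*106 = (256 + 31)*106 = 287*106 = 30422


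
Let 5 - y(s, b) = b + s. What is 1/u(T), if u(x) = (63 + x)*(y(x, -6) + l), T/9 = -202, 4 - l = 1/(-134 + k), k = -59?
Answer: -193/620866350 ≈ -3.1086e-7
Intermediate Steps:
l = 773/193 (l = 4 - 1/(-134 - 59) = 4 - 1/(-193) = 4 - 1*(-1/193) = 4 + 1/193 = 773/193 ≈ 4.0052)
y(s, b) = 5 - b - s (y(s, b) = 5 - (b + s) = 5 + (-b - s) = 5 - b - s)
T = -1818 (T = 9*(-202) = -1818)
u(x) = (63 + x)*(2896/193 - x) (u(x) = (63 + x)*((5 - 1*(-6) - x) + 773/193) = (63 + x)*((5 + 6 - x) + 773/193) = (63 + x)*((11 - x) + 773/193) = (63 + x)*(2896/193 - x))
1/u(T) = 1/(182448/193 - 1*(-1818)**2 - 9263/193*(-1818)) = 1/(182448/193 - 1*3305124 + 16840134/193) = 1/(182448/193 - 3305124 + 16840134/193) = 1/(-620866350/193) = -193/620866350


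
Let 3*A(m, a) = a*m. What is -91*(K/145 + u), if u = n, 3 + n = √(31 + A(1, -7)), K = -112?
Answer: 49777/145 - 91*√258/3 ≈ -143.94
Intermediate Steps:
A(m, a) = a*m/3 (A(m, a) = (a*m)/3 = a*m/3)
n = -3 + √258/3 (n = -3 + √(31 + (⅓)*(-7)*1) = -3 + √(31 - 7/3) = -3 + √(86/3) = -3 + √258/3 ≈ 2.3541)
u = -3 + √258/3 ≈ 2.3541
-91*(K/145 + u) = -91*(-112/145 + (-3 + √258/3)) = -91*(-547/145 + √258/3) = 49777/145 - 91*√258/3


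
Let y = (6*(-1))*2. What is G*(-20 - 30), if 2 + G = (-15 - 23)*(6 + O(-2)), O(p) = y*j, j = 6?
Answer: -125300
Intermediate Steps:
y = -12 (y = -6*2 = -12)
O(p) = -72 (O(p) = -12*6 = -72)
G = 2506 (G = -2 + (-15 - 23)*(6 - 72) = -2 - 38*(-66) = -2 + 2508 = 2506)
G*(-20 - 30) = 2506*(-20 - 30) = 2506*(-50) = -125300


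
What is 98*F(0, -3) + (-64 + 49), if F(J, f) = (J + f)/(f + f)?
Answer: 34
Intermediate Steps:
F(J, f) = (J + f)/(2*f) (F(J, f) = (J + f)/((2*f)) = (J + f)*(1/(2*f)) = (J + f)/(2*f))
98*F(0, -3) + (-64 + 49) = 98*((1/2)*(0 - 3)/(-3)) + (-64 + 49) = 98*((1/2)*(-1/3)*(-3)) - 15 = 98*(1/2) - 15 = 49 - 15 = 34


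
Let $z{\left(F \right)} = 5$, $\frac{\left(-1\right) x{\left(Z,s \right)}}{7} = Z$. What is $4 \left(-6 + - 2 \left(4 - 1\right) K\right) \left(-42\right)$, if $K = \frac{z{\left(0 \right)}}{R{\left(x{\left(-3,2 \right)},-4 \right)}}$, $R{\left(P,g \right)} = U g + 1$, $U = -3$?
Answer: $\frac{18144}{13} \approx 1395.7$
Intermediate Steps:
$x{\left(Z,s \right)} = - 7 Z$
$R{\left(P,g \right)} = 1 - 3 g$ ($R{\left(P,g \right)} = - 3 g + 1 = 1 - 3 g$)
$K = \frac{5}{13}$ ($K = \frac{5}{1 - -12} = \frac{5}{1 + 12} = \frac{5}{13} \approx 0.38462$)
$4 \left(-6 + - 2 \left(4 - 1\right) K\right) \left(-42\right) = 4 \left(-6 + - 2 \left(4 - 1\right) \frac{5}{13}\right) \left(-42\right) = 4 \left(-6 + \left(-2\right) 3 \cdot \frac{5}{13}\right) \left(-42\right) = 4 \left(-6 - \frac{30}{13}\right) \left(-42\right) = 4 \left(- \frac{108}{13}\right) \left(-42\right) = \left(- \frac{432}{13}\right) \left(-42\right) = \frac{18144}{13}$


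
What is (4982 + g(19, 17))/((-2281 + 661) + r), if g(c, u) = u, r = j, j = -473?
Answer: -4999/2093 ≈ -2.3884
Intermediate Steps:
r = -473
(4982 + g(19, 17))/((-2281 + 661) + r) = (4982 + 17)/((-2281 + 661) - 473) = 4999/(-1620 - 473) = 4999/(-2093) = 4999*(-1/2093) = -4999/2093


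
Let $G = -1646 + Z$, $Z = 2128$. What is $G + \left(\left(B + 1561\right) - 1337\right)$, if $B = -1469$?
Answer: $-763$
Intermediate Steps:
$G = 482$ ($G = -1646 + 2128 = 482$)
$G + \left(\left(B + 1561\right) - 1337\right) = 482 + \left(\left(-1469 + 1561\right) - 1337\right) = 482 + \left(92 - 1337\right) = 482 - 1245 = -763$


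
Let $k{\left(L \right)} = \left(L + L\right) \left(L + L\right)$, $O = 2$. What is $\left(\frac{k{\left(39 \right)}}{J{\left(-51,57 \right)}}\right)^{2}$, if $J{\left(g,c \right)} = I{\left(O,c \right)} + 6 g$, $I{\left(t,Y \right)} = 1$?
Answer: $\frac{37015056}{93025} \approx 397.9$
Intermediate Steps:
$k{\left(L \right)} = 4 L^{2}$ ($k{\left(L \right)} = 2 L 2 L = 4 L^{2}$)
$J{\left(g,c \right)} = 1 + 6 g$
$\left(\frac{k{\left(39 \right)}}{J{\left(-51,57 \right)}}\right)^{2} = \left(\frac{4 \cdot 39^{2}}{1 + 6 \left(-51\right)}\right)^{2} = \left(\frac{4 \cdot 1521}{1 - 306}\right)^{2} = \left(\frac{6084}{-305}\right)^{2} = \left(6084 \left(- \frac{1}{305}\right)\right)^{2} = \left(- \frac{6084}{305}\right)^{2} = \frac{37015056}{93025}$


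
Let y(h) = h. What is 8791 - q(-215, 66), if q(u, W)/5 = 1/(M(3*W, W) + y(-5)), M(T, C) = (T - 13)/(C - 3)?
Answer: 228629/26 ≈ 8793.4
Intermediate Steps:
M(T, C) = (-13 + T)/(-3 + C)
q(u, W) = 5/(-5 + (-13 + 3*W)/(-3 + W)) (q(u, W) = 5/((-13 + 3*W)/(-3 + W) - 5) = 5/(-5 + (-13 + 3*W)/(-3 + W)))
8791 - q(-215, 66) = 8791 - 5*(3 - 1*66)/(2*(-1 + 66)) = 8791 - 5*(3 - 66)/(2*65) = 8791 - 5*(-63)/(2*65) = 8791 - 1*(-63/26) = 8791 + 63/26 = 228629/26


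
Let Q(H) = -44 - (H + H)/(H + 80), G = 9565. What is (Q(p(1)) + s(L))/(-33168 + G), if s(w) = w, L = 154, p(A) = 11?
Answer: -9988/2147873 ≈ -0.0046502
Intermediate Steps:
Q(H) = -44 - 2*H/(80 + H)
(Q(p(1)) + s(L))/(-33168 + G) = (2*(-1760 - 23*11)/(80 + 11) + 154)/(-33168 + 9565) = (2*(-1760 - 253)/91 + 154)/(-23603) = (2*(1/91)*(-2013) + 154)*(-1/23603) = (-4026/91 + 154)*(-1/23603) = (9988/91)*(-1/23603) = -9988/2147873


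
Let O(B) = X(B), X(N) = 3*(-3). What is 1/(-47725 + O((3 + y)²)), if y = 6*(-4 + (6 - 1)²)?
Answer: -1/47734 ≈ -2.0949e-5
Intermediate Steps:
X(N) = -9
y = 126 (y = 6*(-4 + 5²) = 6*(-4 + 25) = 6*21 = 126)
O(B) = -9
1/(-47725 + O((3 + y)²)) = 1/(-47725 - 9) = 1/(-47734) = -1/47734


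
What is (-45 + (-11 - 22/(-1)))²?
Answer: 1156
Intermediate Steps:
(-45 + (-11 - 22/(-1)))² = (-45 + (-11 - 22*(-1)))² = (-45 + (-11 + 22))² = (-45 + 11)² = (-34)² = 1156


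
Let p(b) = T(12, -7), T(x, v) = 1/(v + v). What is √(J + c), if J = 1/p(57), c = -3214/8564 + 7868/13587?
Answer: 11*I*√7876237265214/8311362 ≈ 3.7143*I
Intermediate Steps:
T(x, v) = 1/(2*v)
p(b) = -1/14 (p(b) = (½)/(-7) = (½)*(-⅐) = -1/14)
c = 1693781/8311362 (c = -3214*1/8564 + 7868*(1/13587) = -1607/4282 + 1124/1941 = 1693781/8311362 ≈ 0.20379)
J = -14 (J = 1/(-1/14) = -14)
√(J + c) = √(-14 + 1693781/8311362) = √(-114665287/8311362) = 11*I*√7876237265214/8311362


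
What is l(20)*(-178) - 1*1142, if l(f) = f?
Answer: -4702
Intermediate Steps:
l(20)*(-178) - 1*1142 = 20*(-178) - 1*1142 = -3560 - 1142 = -4702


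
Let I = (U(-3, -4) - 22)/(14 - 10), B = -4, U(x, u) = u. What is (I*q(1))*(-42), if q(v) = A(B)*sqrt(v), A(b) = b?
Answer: -1092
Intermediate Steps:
q(v) = -4*sqrt(v)
I = -13/2 (I = (-4 - 22)/(14 - 10) = -26/4 = -26*1/4 = -13/2 ≈ -6.5000)
(I*q(1))*(-42) = -(-26)*sqrt(1)*(-42) = -(-26)*(-42) = -13/2*(-4)*(-42) = 26*(-42) = -1092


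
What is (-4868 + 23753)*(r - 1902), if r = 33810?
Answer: 602582580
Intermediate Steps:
(-4868 + 23753)*(r - 1902) = (-4868 + 23753)*(33810 - 1902) = 18885*31908 = 602582580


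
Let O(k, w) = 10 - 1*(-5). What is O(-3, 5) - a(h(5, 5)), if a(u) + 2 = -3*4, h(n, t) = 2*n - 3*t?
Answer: 29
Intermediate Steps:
h(n, t) = -3*t + 2*n
a(u) = -14 (a(u) = -2 - 3*4 = -2 - 12 = -14)
O(k, w) = 15 (O(k, w) = 10 + 5 = 15)
O(-3, 5) - a(h(5, 5)) = 15 - 1*(-14) = 15 + 14 = 29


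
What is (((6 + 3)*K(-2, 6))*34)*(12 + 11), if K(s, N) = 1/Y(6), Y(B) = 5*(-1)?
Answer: -7038/5 ≈ -1407.6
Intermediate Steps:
Y(B) = -5
K(s, N) = -⅕ (K(s, N) = 1/(-5) = -⅕)
(((6 + 3)*K(-2, 6))*34)*(12 + 11) = (((6 + 3)*(-⅕))*34)*(12 + 11) = ((9*(-⅕))*34)*23 = -9/5*34*23 = -306/5*23 = -7038/5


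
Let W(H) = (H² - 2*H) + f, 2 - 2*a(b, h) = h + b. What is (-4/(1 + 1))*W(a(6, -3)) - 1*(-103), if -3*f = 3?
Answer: 205/2 ≈ 102.50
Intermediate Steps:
f = -1 (f = -⅓*3 = -1)
a(b, h) = 1 - b/2 - h/2 (a(b, h) = 1 - (h + b)/2 = 1 - (b + h)/2 = 1 + (-b/2 - h/2) = 1 - b/2 - h/2)
W(H) = -1 + H² - 2*H (W(H) = (H² - 2*H) - 1 = -1 + H² - 2*H)
(-4/(1 + 1))*W(a(6, -3)) - 1*(-103) = (-4/(1 + 1))*(-1 + (1 - ½*6 - ½*(-3))² - 2*(1 - ½*6 - ½*(-3))) - 1*(-103) = (-4/2)*(-1 + (1 - 3 + 3/2)² - 2*(1 - 3 + 3/2)) + 103 = ((½)*(-4))*(-1 + (-½)² - 2*(-½)) + 103 = -2*(-1 + ¼ + 1) + 103 = -2*¼ + 103 = -½ + 103 = 205/2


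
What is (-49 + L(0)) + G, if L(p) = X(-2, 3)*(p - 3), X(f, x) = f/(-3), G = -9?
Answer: -60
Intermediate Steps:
X(f, x) = -f/3 (X(f, x) = f*(-⅓) = -f/3)
L(p) = -2 + 2*p/3 (L(p) = (-⅓*(-2))*(p - 3) = 2*(-3 + p)/3 = -2 + 2*p/3)
(-49 + L(0)) + G = (-49 + (-2 + (⅔)*0)) - 9 = (-49 + (-2 + 0)) - 9 = (-49 - 2) - 9 = -51 - 9 = -60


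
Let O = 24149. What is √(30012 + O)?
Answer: √54161 ≈ 232.73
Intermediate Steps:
√(30012 + O) = √(30012 + 24149) = √54161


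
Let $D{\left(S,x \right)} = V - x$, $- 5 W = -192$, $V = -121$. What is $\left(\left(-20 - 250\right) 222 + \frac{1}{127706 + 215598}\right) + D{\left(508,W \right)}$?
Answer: $- \frac{103161822083}{1716520} \approx -60099.0$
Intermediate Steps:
$W = \frac{192}{5}$ ($W = \left(- \frac{1}{5}\right) \left(-192\right) = \frac{192}{5} \approx 38.4$)
$D{\left(S,x \right)} = -121 - x$
$\left(\left(-20 - 250\right) 222 + \frac{1}{127706 + 215598}\right) + D{\left(508,W \right)} = \left(\left(-20 - 250\right) 222 + \frac{1}{127706 + 215598}\right) - \frac{797}{5} = \left(\left(-270\right) 222 + \frac{1}{343304}\right) - \frac{797}{5} = \left(-59940 + \frac{1}{343304}\right) - \frac{797}{5} = - \frac{20577641759}{343304} - \frac{797}{5} = - \frac{103161822083}{1716520}$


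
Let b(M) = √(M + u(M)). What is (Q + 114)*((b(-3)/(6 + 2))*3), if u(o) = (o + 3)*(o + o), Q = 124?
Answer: 357*I*√3/4 ≈ 154.59*I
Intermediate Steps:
u(o) = 2*o*(3 + o) (u(o) = (3 + o)*(2*o) = 2*o*(3 + o))
b(M) = √(M + 2*M*(3 + M))
(Q + 114)*((b(-3)/(6 + 2))*3) = (124 + 114)*((√(-3*(7 + 2*(-3)))/(6 + 2))*3) = 238*((√(-3*(7 - 6))/8)*3) = 238*((√(-3*1)/8)*3) = 238*((√(-3)/8)*3) = 238*(((I*√3)/8)*3) = 238*((I*√3/8)*3) = 238*(3*I*√3/8) = 357*I*√3/4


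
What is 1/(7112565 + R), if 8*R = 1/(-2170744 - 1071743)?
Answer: 25939896/184499196393239 ≈ 1.4060e-7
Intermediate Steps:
R = -1/25939896 (R = 1/(8*(-2170744 - 1071743)) = (1/8)/(-3242487) = (1/8)*(-1/3242487) = -1/25939896 ≈ -3.8551e-8)
1/(7112565 + R) = 1/(7112565 - 1/25939896) = 1/(184499196393239/25939896) = 25939896/184499196393239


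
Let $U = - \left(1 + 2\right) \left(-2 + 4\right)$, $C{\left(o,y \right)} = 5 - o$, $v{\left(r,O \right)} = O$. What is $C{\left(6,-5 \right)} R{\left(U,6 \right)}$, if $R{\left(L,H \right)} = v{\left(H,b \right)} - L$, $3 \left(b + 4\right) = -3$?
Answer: $-1$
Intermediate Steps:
$b = -5$ ($b = -4 + \frac{1}{3} \left(-3\right) = -4 - 1 = -5$)
$U = -6$ ($U = - 3 \cdot 2 = \left(-1\right) 6 = -6$)
$R{\left(L,H \right)} = -5 - L$
$C{\left(6,-5 \right)} R{\left(U,6 \right)} = \left(5 - 6\right) \left(-5 - -6\right) = \left(5 - 6\right) \left(-5 + 6\right) = \left(-1\right) 1 = -1$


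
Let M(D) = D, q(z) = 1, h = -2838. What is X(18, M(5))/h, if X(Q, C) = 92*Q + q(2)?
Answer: -1657/2838 ≈ -0.58386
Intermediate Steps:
X(Q, C) = 1 + 92*Q (X(Q, C) = 92*Q + 1 = 1 + 92*Q)
X(18, M(5))/h = (1 + 92*18)/(-2838) = (1 + 1656)*(-1/2838) = 1657*(-1/2838) = -1657/2838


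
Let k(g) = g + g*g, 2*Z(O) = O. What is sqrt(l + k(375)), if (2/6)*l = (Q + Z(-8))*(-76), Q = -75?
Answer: 6*sqrt(4417) ≈ 398.76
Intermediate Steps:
Z(O) = O/2
k(g) = g + g**2
l = 18012 (l = 3*((-75 + (1/2)*(-8))*(-76)) = 3*((-75 - 4)*(-76)) = 3*(-79*(-76)) = 3*6004 = 18012)
sqrt(l + k(375)) = sqrt(18012 + 375*(1 + 375)) = sqrt(18012 + 375*376) = sqrt(18012 + 141000) = sqrt(159012) = 6*sqrt(4417)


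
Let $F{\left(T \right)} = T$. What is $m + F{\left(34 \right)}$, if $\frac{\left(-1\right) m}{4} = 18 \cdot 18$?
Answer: $-1262$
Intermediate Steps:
$m = -1296$ ($m = - 4 \cdot 18 \cdot 18 = \left(-4\right) 324 = -1296$)
$m + F{\left(34 \right)} = -1296 + 34 = -1262$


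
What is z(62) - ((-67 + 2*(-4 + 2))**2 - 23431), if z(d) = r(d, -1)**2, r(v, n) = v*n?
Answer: 22234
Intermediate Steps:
r(v, n) = n*v
z(d) = d**2 (z(d) = (-d)**2 = d**2)
z(62) - ((-67 + 2*(-4 + 2))**2 - 23431) = 62**2 - ((-67 + 2*(-4 + 2))**2 - 23431) = 3844 - ((-67 + 2*(-2))**2 - 23431) = 3844 - ((-67 - 4)**2 - 23431) = 3844 - ((-71)**2 - 23431) = 3844 - (5041 - 23431) = 3844 - 1*(-18390) = 3844 + 18390 = 22234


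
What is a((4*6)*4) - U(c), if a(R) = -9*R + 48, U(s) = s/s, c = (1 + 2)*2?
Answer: -817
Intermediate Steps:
c = 6 (c = 3*2 = 6)
U(s) = 1
a(R) = 48 - 9*R
a((4*6)*4) - U(c) = (48 - 9*4*6*4) - 1*1 = (48 - 216*4) - 1 = (48 - 9*96) - 1 = (48 - 864) - 1 = -816 - 1 = -817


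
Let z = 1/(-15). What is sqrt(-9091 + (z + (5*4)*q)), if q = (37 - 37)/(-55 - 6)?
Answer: I*sqrt(2045490)/15 ≈ 95.347*I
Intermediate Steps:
q = 0 (q = 0/(-61) = 0*(-1/61) = 0)
z = -1/15 ≈ -0.066667
sqrt(-9091 + (z + (5*4)*q)) = sqrt(-9091 + (-1/15 + (5*4)*0)) = sqrt(-9091 + (-1/15 + 20*0)) = sqrt(-9091 + (-1/15 + 0)) = sqrt(-9091 - 1/15) = sqrt(-136366/15) = I*sqrt(2045490)/15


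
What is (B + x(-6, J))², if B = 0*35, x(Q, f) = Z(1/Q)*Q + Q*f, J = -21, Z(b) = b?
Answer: 16129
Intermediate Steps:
x(Q, f) = 1 + Q*f (x(Q, f) = Q/Q + Q*f = 1 + Q*f)
B = 0
(B + x(-6, J))² = (0 + (1 - 6*(-21)))² = (0 + (1 + 126))² = (0 + 127)² = 127² = 16129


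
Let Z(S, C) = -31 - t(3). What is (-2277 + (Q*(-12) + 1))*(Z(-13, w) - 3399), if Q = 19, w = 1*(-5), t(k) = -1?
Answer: 8586216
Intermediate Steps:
w = -5
Z(S, C) = -30 (Z(S, C) = -31 - 1*(-1) = -31 + 1 = -30)
(-2277 + (Q*(-12) + 1))*(Z(-13, w) - 3399) = (-2277 + (19*(-12) + 1))*(-30 - 3399) = (-2277 + (-228 + 1))*(-3429) = (-2277 - 227)*(-3429) = -2504*(-3429) = 8586216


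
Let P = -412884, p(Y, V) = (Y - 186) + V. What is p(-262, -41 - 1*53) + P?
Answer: -413426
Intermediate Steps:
p(Y, V) = -186 + V + Y (p(Y, V) = (-186 + Y) + V = -186 + V + Y)
p(-262, -41 - 1*53) + P = (-186 + (-41 - 1*53) - 262) - 412884 = (-186 + (-41 - 53) - 262) - 412884 = (-186 - 94 - 262) - 412884 = -542 - 412884 = -413426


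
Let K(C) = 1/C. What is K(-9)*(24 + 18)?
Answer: -14/3 ≈ -4.6667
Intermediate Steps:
K(-9)*(24 + 18) = (24 + 18)/(-9) = -1/9*42 = -14/3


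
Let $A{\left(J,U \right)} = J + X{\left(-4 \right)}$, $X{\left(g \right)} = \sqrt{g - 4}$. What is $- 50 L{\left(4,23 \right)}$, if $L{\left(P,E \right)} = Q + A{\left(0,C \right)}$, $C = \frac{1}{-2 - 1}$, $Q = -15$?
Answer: $750 - 100 i \sqrt{2} \approx 750.0 - 141.42 i$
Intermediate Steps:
$C = - \frac{1}{3}$ ($C = \frac{1}{-3} = - \frac{1}{3} \approx -0.33333$)
$X{\left(g \right)} = \sqrt{-4 + g}$
$A{\left(J,U \right)} = J + 2 i \sqrt{2}$ ($A{\left(J,U \right)} = J + \sqrt{-4 - 4} = J + \sqrt{-8} = J + 2 i \sqrt{2}$)
$L{\left(P,E \right)} = -15 + 2 i \sqrt{2}$ ($L{\left(P,E \right)} = -15 + \left(0 + 2 i \sqrt{2}\right) = -15 + 2 i \sqrt{2}$)
$- 50 L{\left(4,23 \right)} = - 50 \left(-15 + 2 i \sqrt{2}\right) = 750 - 100 i \sqrt{2}$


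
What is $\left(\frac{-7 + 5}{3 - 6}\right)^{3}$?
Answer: $\frac{8}{27} \approx 0.2963$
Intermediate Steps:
$\left(\frac{-7 + 5}{3 - 6}\right)^{3} = \left(- \frac{2}{-3}\right)^{3} = \left(\left(-2\right) \left(- \frac{1}{3}\right)\right)^{3} = \left(\frac{2}{3}\right)^{3} = \frac{8}{27}$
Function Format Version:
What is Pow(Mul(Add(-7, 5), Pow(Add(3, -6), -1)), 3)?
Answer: Rational(8, 27) ≈ 0.29630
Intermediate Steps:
Pow(Mul(Add(-7, 5), Pow(Add(3, -6), -1)), 3) = Pow(Mul(-2, Pow(-3, -1)), 3) = Pow(Mul(-2, Rational(-1, 3)), 3) = Pow(Rational(2, 3), 3) = Rational(8, 27)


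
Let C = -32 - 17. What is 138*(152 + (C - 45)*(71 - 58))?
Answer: -147660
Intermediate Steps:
C = -49
138*(152 + (C - 45)*(71 - 58)) = 138*(152 + (-49 - 45)*(71 - 58)) = 138*(152 - 94*13) = 138*(152 - 1222) = 138*(-1070) = -147660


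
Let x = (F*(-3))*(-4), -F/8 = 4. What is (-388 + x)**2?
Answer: 595984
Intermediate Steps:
F = -32 (F = -8*4 = -32)
x = -384 (x = -32*(-3)*(-4) = 96*(-4) = -384)
(-388 + x)**2 = (-388 - 384)**2 = (-772)**2 = 595984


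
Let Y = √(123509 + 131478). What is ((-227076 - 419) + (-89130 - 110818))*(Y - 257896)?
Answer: 110235839928 - 427443*√254987 ≈ 1.1002e+11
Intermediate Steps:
Y = √254987 ≈ 504.96
((-227076 - 419) + (-89130 - 110818))*(Y - 257896) = ((-227076 - 419) + (-89130 - 110818))*(√254987 - 257896) = (-227495 - 199948)*(-257896 + √254987) = -427443*(-257896 + √254987) = 110235839928 - 427443*√254987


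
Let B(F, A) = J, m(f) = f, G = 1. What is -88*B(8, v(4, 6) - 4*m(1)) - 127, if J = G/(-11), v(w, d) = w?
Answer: -119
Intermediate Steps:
J = -1/11 (J = 1/(-11) = 1*(-1/11) = -1/11 ≈ -0.090909)
B(F, A) = -1/11
-88*B(8, v(4, 6) - 4*m(1)) - 127 = -88*(-1/11) - 127 = 8 - 127 = -119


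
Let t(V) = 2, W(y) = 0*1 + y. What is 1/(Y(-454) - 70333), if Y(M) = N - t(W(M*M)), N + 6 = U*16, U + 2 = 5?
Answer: -1/70293 ≈ -1.4226e-5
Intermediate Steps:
U = 3 (U = -2 + 5 = 3)
W(y) = y (W(y) = 0 + y = y)
N = 42 (N = -6 + 3*16 = -6 + 48 = 42)
Y(M) = 40 (Y(M) = 42 - 1*2 = 42 - 2 = 40)
1/(Y(-454) - 70333) = 1/(40 - 70333) = 1/(-70293) = -1/70293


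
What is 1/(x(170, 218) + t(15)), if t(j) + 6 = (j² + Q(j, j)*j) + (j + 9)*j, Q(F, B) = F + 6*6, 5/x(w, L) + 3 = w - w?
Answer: 3/4027 ≈ 0.00074497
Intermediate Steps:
x(w, L) = -5/3 (x(w, L) = 5/(-3 + (w - w)) = 5/(-3 + 0) = 5/(-3) = 5*(-⅓) = -5/3)
Q(F, B) = 36 + F (Q(F, B) = F + 36 = 36 + F)
t(j) = -6 + j² + j*(9 + j) + j*(36 + j) (t(j) = -6 + ((j² + (36 + j)*j) + (j + 9)*j) = -6 + ((j² + j*(36 + j)) + (9 + j)*j) = -6 + ((j² + j*(36 + j)) + j*(9 + j)) = -6 + (j² + j*(9 + j) + j*(36 + j)) = -6 + j² + j*(9 + j) + j*(36 + j))
1/(x(170, 218) + t(15)) = 1/(-5/3 + (-6 + 3*15² + 45*15)) = 1/(-5/3 + (-6 + 3*225 + 675)) = 1/(-5/3 + (-6 + 675 + 675)) = 1/(-5/3 + 1344) = 1/(4027/3) = 3/4027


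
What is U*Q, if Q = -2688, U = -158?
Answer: 424704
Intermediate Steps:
U*Q = -158*(-2688) = 424704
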